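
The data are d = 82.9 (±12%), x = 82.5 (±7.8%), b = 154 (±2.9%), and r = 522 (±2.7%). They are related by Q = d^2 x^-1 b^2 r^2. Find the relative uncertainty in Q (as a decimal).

Since Q is a product/quotient, work with relative uncertainties:
  (2·δd/d)² = (2×0.120)² = 0.0576;  (-1·δx/x)² = (-1×0.0780)² = 0.00608;  (2·δb/b)² = (2×0.0290)² = 0.00336;  (2·δr/r)² = (2×0.0270)² = 0.00292
δQ/Q = √(0.0700) = 0.265

0.265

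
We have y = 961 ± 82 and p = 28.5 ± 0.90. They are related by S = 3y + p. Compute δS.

Absolute uncertainties add in quadrature for a linear combination:
  (3·δy)² = 60500;  (δp)² = 0.810
δS = √(60500) = 246

246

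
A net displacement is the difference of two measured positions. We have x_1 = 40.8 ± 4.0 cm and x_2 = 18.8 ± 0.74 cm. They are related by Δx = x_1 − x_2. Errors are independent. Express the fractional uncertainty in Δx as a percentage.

18.5%

Absolute uncertainties add in quadrature for a linear combination:
  (δx_1)² = 16.0;  (δx_2)² = 0.548
δΔx = √(16.5) = 4.07 cm
Δx = 22.0 cm, so δΔx/Δx = 4.07/22.0 = 0.185.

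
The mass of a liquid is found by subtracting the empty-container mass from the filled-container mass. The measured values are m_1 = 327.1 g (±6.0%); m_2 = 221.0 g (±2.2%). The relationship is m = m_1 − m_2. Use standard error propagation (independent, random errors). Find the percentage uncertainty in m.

19.1%

m is a linear combination, so absolute uncertainties add in quadrature:
  (δm_1)² = 385;  (δm_2)² = 23.6
δm = √(409) = 20.2 g
m = 106.1 g, so δm/m = 20.2/106.1 = 0.191.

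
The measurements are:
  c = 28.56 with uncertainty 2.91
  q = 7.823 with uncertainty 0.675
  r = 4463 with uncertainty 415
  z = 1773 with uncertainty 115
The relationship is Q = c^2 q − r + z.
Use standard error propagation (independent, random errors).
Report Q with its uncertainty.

Let p = c^2·q = 6381. δp/p = √((2·δc/c)² + (1·δq/q)²) = √(0.0415 + 0.00744) = 0.221, so δp = 1410.
Q = p − r + z: δQ = √(δp² + δr² + δz²) = √(1.99e+06 + 1.72e+05 + 13200) = 1480
Q = 3691.

3691 ± 1480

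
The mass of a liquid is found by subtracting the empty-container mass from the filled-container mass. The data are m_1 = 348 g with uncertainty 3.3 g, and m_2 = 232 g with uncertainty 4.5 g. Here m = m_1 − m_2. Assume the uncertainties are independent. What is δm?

m is a linear combination, so absolute uncertainties add in quadrature:
  (δm_1)² = 10.9;  (δm_2)² = 20.2
δm = √(31.1) = 5.58 g

5.58 g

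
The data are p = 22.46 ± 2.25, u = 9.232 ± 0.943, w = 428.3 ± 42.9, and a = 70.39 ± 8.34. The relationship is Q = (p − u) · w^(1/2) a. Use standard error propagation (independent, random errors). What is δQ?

Let h = p − u = 13.23. δh = √(δp² + δu²) = √(5.06 + 0.889) = 2.44, so δh/h = 0.184.
Q is then a monomial in h, w, a:
δQ/Q = √((δh/h)² + (½·δw/w)² + (1·δa/a)²) = √(0.0340 + 0.00251 + 0.0140) = 0.225
Q = 19270, so δQ = 0.225 × 19270 = 4330.

4330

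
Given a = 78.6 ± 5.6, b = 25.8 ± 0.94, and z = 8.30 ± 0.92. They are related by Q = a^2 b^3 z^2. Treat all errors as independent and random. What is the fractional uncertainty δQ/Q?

Each factor contributes (exponent × relative error)² to (δQ/Q)²:
  (2·δa/a)² = (2×0.0712)² = 0.0203;  (3·δb/b)² = (3×0.0364)² = 0.0119;  (2·δz/z)² = (2×0.111)² = 0.0491
δQ/Q = √(0.0814) = 0.285

0.285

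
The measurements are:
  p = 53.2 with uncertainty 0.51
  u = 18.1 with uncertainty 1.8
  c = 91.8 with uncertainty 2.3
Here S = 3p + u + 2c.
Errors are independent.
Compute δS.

5.17

Each term contributes (cᵢ δxᵢ)² to (δS)²:
  (3·δp)² = 2.34;  (δu)² = 3.24;  (2·δc)² = 21.2
δS = √(26.7) = 5.17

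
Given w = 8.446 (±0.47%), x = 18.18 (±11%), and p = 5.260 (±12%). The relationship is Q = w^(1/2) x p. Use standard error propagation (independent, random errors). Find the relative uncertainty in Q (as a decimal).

0.163

Relative error in a monomial: (δQ/Q)² = Σ (nᵢ · δxᵢ/xᵢ)².
  (½·δw/w)² = (0.5×0.00470)² = 5.52e-06;  (1·δx/x)² = (1×0.110)² = 0.0121;  (1·δp/p)² = (1×0.120)² = 0.0144
δQ/Q = √(0.0265) = 0.163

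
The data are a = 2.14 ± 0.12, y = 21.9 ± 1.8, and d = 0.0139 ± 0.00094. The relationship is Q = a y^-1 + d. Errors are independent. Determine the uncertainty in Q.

Let p = a·y^-1 = 0.0977. δp/p = √((1·δa/a)² + (-1·δy/y)²) = √(0.00314 + 0.00676) = 0.0995, so δp = 0.00972.
Q = p + d: δQ = √(δp² + δd²) = √(9.45e-05 + 8.84e-07) = 0.00977

0.00977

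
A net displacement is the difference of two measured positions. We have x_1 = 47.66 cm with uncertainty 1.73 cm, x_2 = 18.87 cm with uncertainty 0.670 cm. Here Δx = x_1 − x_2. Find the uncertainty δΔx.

1.86 cm

Sums and differences: (δΔx)² = Σ (cᵢ δxᵢ)².
  (δx_1)² = 2.99;  (δx_2)² = 0.449
δΔx = √(3.44) = 1.86 cm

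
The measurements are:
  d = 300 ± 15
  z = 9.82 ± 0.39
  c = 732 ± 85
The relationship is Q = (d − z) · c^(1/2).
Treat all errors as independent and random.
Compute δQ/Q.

Let u = d − z = 290. δu = √(δd² + δz²) = √(225 + 0.152) = 15.0, so δu/u = 0.0517.
Q is then a monomial in u, c:
δQ/Q = √((δu/u)² + (½·δc/c)²) = √(0.00267 + 0.00337) = 0.0777

0.0777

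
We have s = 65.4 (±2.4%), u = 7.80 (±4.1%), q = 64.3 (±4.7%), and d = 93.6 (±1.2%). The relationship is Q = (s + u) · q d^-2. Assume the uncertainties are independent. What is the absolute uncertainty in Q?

Let w = s + u = 73.2. δw = √(δs² + δu²) = √(2.46 + 0.102) = 1.60, so δw/w = 0.0219.
Q is then a monomial in w, q, d:
δQ/Q = √((δw/w)² + (1·δq/q)² + (-2·δd/d)²) = √(0.000479 + 0.00221 + 0.000576) = 0.0571
Q = 0.537, so δQ = 0.0571 × 0.537 = 0.0307.

0.0307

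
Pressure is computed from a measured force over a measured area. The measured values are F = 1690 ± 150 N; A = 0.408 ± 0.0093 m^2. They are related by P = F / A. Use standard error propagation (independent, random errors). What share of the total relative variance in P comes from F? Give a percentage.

93.8%

(δP/P)² = (1·δF/F)² + (-1·δA/A)²
  F term: (1×0.0888)² = 0.00788
  A term: (-1×0.0228)² = 0.000520
Total = 0.00840. Share from F = 0.00788/0.00840 = 0.938.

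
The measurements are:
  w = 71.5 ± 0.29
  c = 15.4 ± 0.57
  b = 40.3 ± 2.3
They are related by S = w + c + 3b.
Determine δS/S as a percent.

3.33%

Each term contributes (cᵢ δxᵢ)² to (δS)²:
  (δw)² = 0.0841;  (δc)² = 0.325;  (3·δb)² = 47.6
δS = √(48.0) = 6.93
S = 208, so δS/S = 6.93/208 = 0.0333.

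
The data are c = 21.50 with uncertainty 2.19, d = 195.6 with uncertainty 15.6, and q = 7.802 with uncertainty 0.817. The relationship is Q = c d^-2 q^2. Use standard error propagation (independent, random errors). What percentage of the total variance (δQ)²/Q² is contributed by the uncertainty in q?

55.0%

(δQ/Q)² = (1·δc/c)² + (-2·δd/d)² + (2·δq/q)²
  c term: (1×0.102)² = 0.0104
  d term: (-2×0.0798)² = 0.0254
  q term: (2×0.105)² = 0.0439
Total = 0.0797. Share from q = 0.0439/0.0797 = 0.550.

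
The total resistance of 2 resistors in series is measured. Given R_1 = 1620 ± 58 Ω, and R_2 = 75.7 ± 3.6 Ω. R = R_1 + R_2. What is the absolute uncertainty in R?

Sums and differences: (δR)² = Σ (cᵢ δxᵢ)².
  (δR_1)² = 3360;  (δR_2)² = 13.0
δR = √(3380) = 58.1 Ω

58.1 Ω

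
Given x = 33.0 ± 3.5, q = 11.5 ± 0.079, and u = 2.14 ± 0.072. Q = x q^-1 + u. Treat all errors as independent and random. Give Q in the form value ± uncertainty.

5.01 ± 0.313

Let p = x·q^-1 = 2.87. δp/p = √((1·δx/x)² + (-1·δq/q)²) = √(0.0112 + 4.72e-05) = 0.106, so δp = 0.305.
Q = p + u: δQ = √(δp² + δu²) = √(0.0930 + 0.00518) = 0.313
Q = 5.01.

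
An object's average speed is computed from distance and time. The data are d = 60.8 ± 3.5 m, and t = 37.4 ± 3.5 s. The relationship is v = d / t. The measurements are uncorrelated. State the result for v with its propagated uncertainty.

v is a product of powers, so relative uncertainties combine in quadrature:
  (1·δd/d)² = (1×0.0576)² = 0.00331;  (-1·δt/t)² = (-1×0.0936)² = 0.00876
δv/v = √(0.0121) = 0.110
v = 1.63 m/s, so δv = 0.110 × 1.63 = 0.179 m/s.

1.63 ± 0.179 m/s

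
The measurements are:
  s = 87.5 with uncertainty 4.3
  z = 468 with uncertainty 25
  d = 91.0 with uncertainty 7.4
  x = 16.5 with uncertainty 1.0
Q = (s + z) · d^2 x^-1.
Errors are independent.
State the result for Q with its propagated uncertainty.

Let u = s + z = 556. δu = √(δs² + δz²) = √(18.5 + 625) = 25.4, so δu/u = 0.0457.
Q is then a monomial in u, d, x:
δQ/Q = √((δu/u)² + (2·δd/d)² + (-1·δx/x)²) = √(0.00209 + 0.0265 + 0.00367) = 0.179
Q = 2.79e+05, so δQ = 0.179 × 2.79e+05 = 50000.

(2.79 ± 0.500) × 10^5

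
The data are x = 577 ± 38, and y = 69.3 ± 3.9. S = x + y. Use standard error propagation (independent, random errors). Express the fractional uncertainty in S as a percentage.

5.91%

Absolute uncertainties add in quadrature for a linear combination:
  (δx)² = 1440;  (δy)² = 15.2
δS = √(1460) = 38.2
S = 646, so δS/S = 38.2/646 = 0.0591.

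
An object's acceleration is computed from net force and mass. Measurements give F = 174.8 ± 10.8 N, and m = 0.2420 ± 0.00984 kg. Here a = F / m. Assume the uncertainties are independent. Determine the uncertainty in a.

For a monomial a ∝ F, m^-1, fractional errors add in quadrature:
  (1·δF/F)² = (1×0.0618)² = 0.00382;  (-1·δm/m)² = (-1×0.0407)² = 0.00165
δa/a = √(0.00547) = 0.0740
a = 722.3 m/s^2, so δa = 0.0740 × 722.3 = 53.4 m/s^2.

53.4 m/s^2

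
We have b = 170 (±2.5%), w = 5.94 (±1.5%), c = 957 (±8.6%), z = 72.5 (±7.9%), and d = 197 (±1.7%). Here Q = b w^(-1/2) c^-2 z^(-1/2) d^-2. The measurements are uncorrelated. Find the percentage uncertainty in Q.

18.2%

Since Q is a product/quotient, work with relative uncertainties:
  (1·δb/b)² = (1×0.0250)² = 0.000625;  (−½·δw/w)² = (-0.5×0.0150)² = 5.62e-05;  (-2·δc/c)² = (-2×0.0860)² = 0.0296;  (−½·δz/z)² = (-0.5×0.0790)² = 0.00156;  (-2·δd/d)² = (-2×0.0170)² = 0.00116
δQ/Q = √(0.0330) = 0.182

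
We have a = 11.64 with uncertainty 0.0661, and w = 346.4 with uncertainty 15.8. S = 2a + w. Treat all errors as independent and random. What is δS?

15.8

S is a linear combination, so absolute uncertainties add in quadrature:
  (2·δa)² = 0.0175;  (δw)² = 250
δS = √(250) = 15.8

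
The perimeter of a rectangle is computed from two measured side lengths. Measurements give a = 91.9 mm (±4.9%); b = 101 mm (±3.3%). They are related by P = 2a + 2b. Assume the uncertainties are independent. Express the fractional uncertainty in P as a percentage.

2.90%

P is a linear combination, so absolute uncertainties add in quadrature:
  (2·δa)² = 81.1;  (2·δb)² = 44.4
δP = √(126) = 11.2 mm
P = 386 mm, so δP/P = 11.2/386 = 0.0290.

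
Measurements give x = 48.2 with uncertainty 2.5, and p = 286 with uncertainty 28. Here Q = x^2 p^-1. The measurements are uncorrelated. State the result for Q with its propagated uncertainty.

8.12 ± 1.16

Since Q is a product/quotient, work with relative uncertainties:
  (2·δx/x)² = (2×0.0519)² = 0.0108;  (-1·δp/p)² = (-1×0.0979)² = 0.00958
δQ/Q = √(0.0203) = 0.143
Q = 8.12, so δQ = 0.143 × 8.12 = 1.16.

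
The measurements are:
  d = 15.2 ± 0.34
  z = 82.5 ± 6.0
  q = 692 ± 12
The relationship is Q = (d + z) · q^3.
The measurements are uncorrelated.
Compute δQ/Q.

0.0806

Let u = d + z = 97.7. δu = √(δd² + δz²) = √(0.116 + 36.0) = 6.01, so δu/u = 0.0615.
Q is then a monomial in u, q:
δQ/Q = √((δu/u)² + (3·δq/q)²) = √(0.00378 + 0.00271) = 0.0806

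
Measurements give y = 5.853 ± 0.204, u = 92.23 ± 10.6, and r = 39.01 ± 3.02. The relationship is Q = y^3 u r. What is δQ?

1.25e+05

Products/powers → add relative errors in quadrature, weighted by exponent:
  (3·δy/y)² = (3×0.0349)² = 0.0109;  (1·δu/u)² = (1×0.115)² = 0.0132;  (1·δr/r)² = (1×0.0774)² = 0.00599
δQ/Q = √(0.0301) = 0.174
Q = 721400, so δQ = 0.174 × 721400 = 1.25e+05.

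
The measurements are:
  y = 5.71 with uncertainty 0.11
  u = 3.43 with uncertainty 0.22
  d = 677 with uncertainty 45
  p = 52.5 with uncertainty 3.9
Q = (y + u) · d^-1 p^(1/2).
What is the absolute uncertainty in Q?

0.00790

Let w = y + u = 9.14. δw = √(δy² + δu²) = √(0.0121 + 0.0484) = 0.246, so δw/w = 0.0269.
Q is then a monomial in w, d, p:
δQ/Q = √((δw/w)² + (-1·δd/d)² + (½·δp/p)²) = √(0.000724 + 0.00442 + 0.00138) = 0.0808
Q = 0.0978, so δQ = 0.0808 × 0.0978 = 0.00790.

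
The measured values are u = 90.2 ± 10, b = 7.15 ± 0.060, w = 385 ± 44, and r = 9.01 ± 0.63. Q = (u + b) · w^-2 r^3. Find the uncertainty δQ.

0.157

Let h = u + b = 97.4. δh = √(δu² + δb²) = √(100 + 0.00360) = 10.0, so δh/h = 0.103.
Q is then a monomial in h, w, r:
δQ/Q = √((δh/h)² + (-2·δw/w)² + (3·δr/r)²) = √(0.0106 + 0.0522 + 0.0440) = 0.327
Q = 0.480, so δQ = 0.327 × 0.480 = 0.157.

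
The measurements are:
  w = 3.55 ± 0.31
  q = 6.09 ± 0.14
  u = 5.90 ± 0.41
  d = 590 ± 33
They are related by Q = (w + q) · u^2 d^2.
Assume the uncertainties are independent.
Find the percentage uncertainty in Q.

Let h = w + q = 9.64. δh = √(δw² + δq²) = √(0.0961 + 0.0196) = 0.340, so δh/h = 0.0353.
Q is then a monomial in h, u, d:
δQ/Q = √((δh/h)² + (2·δu/u)² + (2·δd/d)²) = √(0.00125 + 0.0193 + 0.0125) = 0.182

18.2%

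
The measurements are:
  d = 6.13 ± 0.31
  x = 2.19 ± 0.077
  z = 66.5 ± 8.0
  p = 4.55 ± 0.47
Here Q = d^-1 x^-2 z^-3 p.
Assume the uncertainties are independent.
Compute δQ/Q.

0.385

Since Q is a product/quotient, work with relative uncertainties:
  (-1·δd/d)² = (-1×0.0506)² = 0.00256;  (-2·δx/x)² = (-2×0.0352)² = 0.00494;  (-3·δz/z)² = (-3×0.120)² = 0.130;  (1·δp/p)² = (1×0.103)² = 0.0107
δQ/Q = √(0.148) = 0.385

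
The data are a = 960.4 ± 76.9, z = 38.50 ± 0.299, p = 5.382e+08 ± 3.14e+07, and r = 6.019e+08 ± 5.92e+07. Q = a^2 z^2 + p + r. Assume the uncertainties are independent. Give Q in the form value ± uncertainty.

Let w = a^2·z^2 = 1.367e+09. δw/w = √((2·δa/a)² + (2·δz/z)²) = √(0.0256 + 0.000241) = 0.161, so δw = 2.2e+08.
Q = w + p + r: δQ = √(δw² + δp² + δr²) = √(4.84e+16 + 9.86e+14 + 3.5e+15) = 2.3e+08
Q = 2.507e+09.

(2.507 ± 0.230) × 10^9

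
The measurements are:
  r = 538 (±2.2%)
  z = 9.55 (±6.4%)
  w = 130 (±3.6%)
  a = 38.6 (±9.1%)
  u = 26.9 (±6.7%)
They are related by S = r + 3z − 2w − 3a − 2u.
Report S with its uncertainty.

137 ± 18.8

For a sum/difference, combine absolute errors in quadrature:
  (δr)² = 140;  (3·δz)² = 3.36;  (2·δw)² = 87.6;  (3·δa)² = 111;  (2·δu)² = 13.0
δS = √(355) = 18.8
S = 137.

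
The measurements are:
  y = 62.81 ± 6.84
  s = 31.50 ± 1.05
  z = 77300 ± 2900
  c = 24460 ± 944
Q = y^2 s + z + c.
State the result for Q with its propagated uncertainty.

Let p = y^2·s = 124300. δp/p = √((2·δy/y)² + (1·δs/s)²) = √(0.0474 + 0.00111) = 0.220, so δp = 27400.
Q = p + z + c: δQ = √(δp² + δz² + δc²) = √(7.5e+08 + 8.41e+06 + 8.91e+05) = 27600
Q = 226000.

226000 ± 27600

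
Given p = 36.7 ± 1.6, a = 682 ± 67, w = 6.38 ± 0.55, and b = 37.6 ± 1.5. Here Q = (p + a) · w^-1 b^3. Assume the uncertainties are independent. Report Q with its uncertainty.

(5.99 ± 1.04) × 10^6

Let u = p + a = 719. δu = √(δp² + δa²) = √(2.56 + 4490) = 67.0, so δu/u = 0.0933.
Q is then a monomial in u, w, b:
δQ/Q = √((δu/u)² + (-1·δw/w)² + (3·δb/b)²) = √(0.00870 + 0.00743 + 0.0143) = 0.175
Q = 5.99e+06, so δQ = 0.175 × 5.99e+06 = 1.04e+06.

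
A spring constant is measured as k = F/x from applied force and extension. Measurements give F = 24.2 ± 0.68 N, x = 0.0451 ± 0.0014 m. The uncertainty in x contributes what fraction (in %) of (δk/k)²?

(δk/k)² = (1·δF/F)² + (-1·δx/x)²
  F term: (1×0.0281)² = 0.000790
  x term: (-1×0.0310)² = 0.000964
Total = 0.00175. Share from x = 0.000964/0.00175 = 0.550.

55.0%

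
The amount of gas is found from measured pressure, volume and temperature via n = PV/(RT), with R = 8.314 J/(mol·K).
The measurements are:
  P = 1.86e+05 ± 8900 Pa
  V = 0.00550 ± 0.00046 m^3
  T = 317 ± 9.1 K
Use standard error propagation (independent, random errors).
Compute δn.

0.0390 mol

Each factor contributes (exponent × relative error)² to (δn/n)²:
  (1·δP/P)² = (1×0.0478)² = 0.00229;  (1·δV/V)² = (1×0.0836)² = 0.00700;  (-1·δT/T)² = (-1×0.0287)² = 0.000824
δn/n = √(0.0101) = 0.101
n = 0.388 mol, so δn = 0.101 × 0.388 = 0.0390 mol.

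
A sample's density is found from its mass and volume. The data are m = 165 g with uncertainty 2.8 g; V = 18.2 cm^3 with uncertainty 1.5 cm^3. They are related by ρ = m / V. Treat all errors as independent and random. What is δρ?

Relative error in a monomial: (δρ/ρ)² = Σ (nᵢ · δxᵢ/xᵢ)².
  (1·δm/m)² = (1×0.0170)² = 0.000288;  (-1·δV/V)² = (-1×0.0824)² = 0.00679
δρ/ρ = √(0.00708) = 0.0841
ρ = 9.07 g/cm^3, so δρ = 0.0841 × 9.07 = 0.763 g/cm^3.

0.763 g/cm^3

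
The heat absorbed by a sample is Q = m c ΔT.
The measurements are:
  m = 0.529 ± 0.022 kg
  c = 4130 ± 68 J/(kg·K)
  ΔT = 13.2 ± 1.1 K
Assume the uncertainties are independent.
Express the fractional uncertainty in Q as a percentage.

Products/powers → add relative errors in quadrature, weighted by exponent:
  (1·δm/m)² = (1×0.0416)² = 0.00173;  (1·δc/c)² = (1×0.0165)² = 0.000271;  (1·δΔT/ΔT)² = (1×0.0833)² = 0.00694
δQ/Q = √(0.00895) = 0.0946

9.46%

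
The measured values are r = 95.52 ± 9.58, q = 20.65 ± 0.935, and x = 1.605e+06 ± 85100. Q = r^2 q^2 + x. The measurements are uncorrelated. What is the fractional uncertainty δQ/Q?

0.157

Let p = r^2·q^2 = 3.891e+06. δp/p = √((2·δr/r)² + (2·δq/q)²) = √(0.0402 + 0.00820) = 0.220, so δp = 8.56e+05.
Q = p + x: δQ = √(δp² + δx²) = √(7.33e+11 + 7.24e+09) = 8.6e+05
Q = 5.496e+06, so δQ/Q = 8.6e+05/5.496e+06 = 0.157.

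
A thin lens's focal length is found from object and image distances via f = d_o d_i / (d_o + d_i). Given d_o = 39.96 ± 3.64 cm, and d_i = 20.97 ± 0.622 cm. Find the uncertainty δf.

∂f/∂d_o = (d_i/(d_o+d_i))² = 0.118;  ∂f/∂d_i = (d_o/(d_o+d_i))² = 0.430
δf = √((∂f/∂d_o · δd_o)² + (∂f/∂d_i · δd_i)²) = √(0.186 + 0.0716) = 0.507 cm

0.507 cm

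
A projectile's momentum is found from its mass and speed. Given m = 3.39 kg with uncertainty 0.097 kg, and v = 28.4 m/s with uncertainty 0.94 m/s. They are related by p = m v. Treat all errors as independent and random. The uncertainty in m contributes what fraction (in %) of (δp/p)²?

42.8%

(δp/p)² = (1·δm/m)² + (1·δv/v)²
  m term: (1×0.0286)² = 0.000819
  v term: (1×0.0331)² = 0.00110
Total = 0.00191. Share from m = 0.000819/0.00191 = 0.428.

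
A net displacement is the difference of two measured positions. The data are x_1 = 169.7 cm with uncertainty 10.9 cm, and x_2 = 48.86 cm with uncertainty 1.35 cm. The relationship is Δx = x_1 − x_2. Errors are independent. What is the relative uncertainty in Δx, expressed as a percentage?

9.09%

Absolute uncertainties add in quadrature for a linear combination:
  (δx_1)² = 119;  (δx_2)² = 1.82
δΔx = √(121) = 11.0 cm
Δx = 120.8 cm, so δΔx/Δx = 11.0/120.8 = 0.0909.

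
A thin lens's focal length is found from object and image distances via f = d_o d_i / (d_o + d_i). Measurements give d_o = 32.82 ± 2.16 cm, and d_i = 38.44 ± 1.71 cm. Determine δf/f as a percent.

∂f/∂d_o = (d_i/(d_o+d_i))² = 0.291;  ∂f/∂d_i = (d_o/(d_o+d_i))² = 0.212
δf = √((∂f/∂d_o · δd_o)² + (∂f/∂d_i · δd_i)²) = √(0.395 + 0.132) = 0.726 cm
f = 17.70 cm, so δf/f = 0.726/17.70 = 0.0410.

4.10%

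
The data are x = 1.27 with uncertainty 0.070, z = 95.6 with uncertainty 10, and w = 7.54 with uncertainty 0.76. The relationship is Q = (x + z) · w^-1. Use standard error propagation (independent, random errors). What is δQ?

Let u = x + z = 96.9. δu = √(δx² + δz²) = √(0.00490 + 100) = 10.0, so δu/u = 0.103.
Q is then a monomial in u, w:
δQ/Q = √((δu/u)² + (-1·δw/w)²) = √(0.0107 + 0.0102) = 0.144
Q = 12.8, so δQ = 0.144 × 12.8 = 1.85.

1.85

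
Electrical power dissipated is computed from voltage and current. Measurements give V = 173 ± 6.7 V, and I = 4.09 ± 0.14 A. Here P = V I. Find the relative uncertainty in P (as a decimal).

0.0517

Each factor contributes (exponent × relative error)² to (δP/P)²:
  (1·δV/V)² = (1×0.0387)² = 0.00150;  (1·δI/I)² = (1×0.0342)² = 0.00117
δP/P = √(0.00267) = 0.0517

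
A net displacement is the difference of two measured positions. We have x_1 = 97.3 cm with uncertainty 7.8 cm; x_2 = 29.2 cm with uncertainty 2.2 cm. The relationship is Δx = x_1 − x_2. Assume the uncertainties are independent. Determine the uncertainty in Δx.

Each term contributes (cᵢ δxᵢ)² to (δΔx)²:
  (δx_1)² = 60.8;  (δx_2)² = 4.84
δΔx = √(65.7) = 8.10 cm

8.10 cm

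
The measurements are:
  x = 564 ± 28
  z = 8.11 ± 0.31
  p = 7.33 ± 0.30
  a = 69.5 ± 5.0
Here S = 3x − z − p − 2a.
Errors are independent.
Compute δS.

Each term contributes (cᵢ δxᵢ)² to (δS)²:
  (3·δx)² = 7060;  (δz)² = 0.0961;  (δp)² = 0.0900;  (2·δa)² = 100
δS = √(7160) = 84.6

84.6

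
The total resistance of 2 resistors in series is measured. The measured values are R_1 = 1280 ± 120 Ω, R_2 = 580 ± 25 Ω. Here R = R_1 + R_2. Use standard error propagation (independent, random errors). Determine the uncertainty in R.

Each term contributes (cᵢ δxᵢ)² to (δR)²:
  (δR_1)² = 14400;  (δR_2)² = 625
δR = √(15000) = 123 Ω

123 Ω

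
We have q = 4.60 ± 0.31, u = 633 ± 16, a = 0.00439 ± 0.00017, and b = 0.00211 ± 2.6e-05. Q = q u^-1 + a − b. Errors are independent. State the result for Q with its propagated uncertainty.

0.00955 ± 0.000551

Let p = q·u^-1 = 0.00727. δp/p = √((1·δq/q)² + (-1·δu/u)²) = √(0.00454 + 0.000639) = 0.0720, so δp = 0.000523.
Q = p + a − b: δQ = √(δp² + δa² + δb²) = √(2.74e-07 + 2.89e-08 + 6.76e-10) = 0.000551
Q = 0.00955.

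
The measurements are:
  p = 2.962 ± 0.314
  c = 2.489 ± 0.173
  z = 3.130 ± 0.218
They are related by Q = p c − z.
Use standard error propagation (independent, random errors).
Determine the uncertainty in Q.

0.960

Let w = p·c = 7.372. δw/w = √((1·δp/p)² + (1·δc/c)²) = √(0.0112 + 0.00483) = 0.127, so δw = 0.935.
Q = w − z: δQ = √(δw² + δz²) = √(0.873 + 0.0475) = 0.960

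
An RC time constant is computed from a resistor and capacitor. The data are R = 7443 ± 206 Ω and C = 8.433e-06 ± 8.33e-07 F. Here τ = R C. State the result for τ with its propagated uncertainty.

Each factor contributes (exponent × relative error)² to (δτ/τ)²:
  (1·δR/R)² = (1×0.0277)² = 0.000766;  (1·δC/C)² = (1×0.0988)² = 0.00976
δτ/τ = √(0.0105) = 0.103
τ = 0.06277 s, so δτ = 0.103 × 0.06277 = 0.00644 s.

0.06277 ± 0.00644 s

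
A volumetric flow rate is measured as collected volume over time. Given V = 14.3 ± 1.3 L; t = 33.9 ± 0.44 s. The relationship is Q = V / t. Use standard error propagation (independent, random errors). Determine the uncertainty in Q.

0.0387 L/s

Since Q is a product/quotient, work with relative uncertainties:
  (1·δV/V)² = (1×0.0909)² = 0.00826;  (-1·δt/t)² = (-1×0.0130)² = 0.000168
δQ/Q = √(0.00843) = 0.0918
Q = 0.422 L/s, so δQ = 0.0918 × 0.422 = 0.0387 L/s.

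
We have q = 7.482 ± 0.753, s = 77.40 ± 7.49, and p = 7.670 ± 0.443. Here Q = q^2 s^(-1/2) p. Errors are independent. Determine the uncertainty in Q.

For a monomial Q ∝ q^2, s^(-1/2), p, fractional errors add in quadrature:
  (2·δq/q)² = (2×0.101)² = 0.0405;  (−½·δs/s)² = (-0.5×0.0968)² = 0.00234;  (1·δp/p)² = (1×0.0578)² = 0.00334
δQ/Q = √(0.0462) = 0.215
Q = 48.80, so δQ = 0.215 × 48.80 = 10.5.

10.5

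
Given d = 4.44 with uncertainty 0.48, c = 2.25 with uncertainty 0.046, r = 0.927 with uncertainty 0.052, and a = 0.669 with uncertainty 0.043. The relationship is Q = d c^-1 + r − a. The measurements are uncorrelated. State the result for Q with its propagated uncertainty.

Let p = d·c^-1 = 1.97. δp/p = √((1·δd/d)² + (-1·δc/c)²) = √(0.0117 + 0.000418) = 0.110, so δp = 0.217.
Q = p + r − a: δQ = √(δp² + δr² + δa²) = √(0.0471 + 0.00270 + 0.00185) = 0.227
Q = 2.23.

2.23 ± 0.227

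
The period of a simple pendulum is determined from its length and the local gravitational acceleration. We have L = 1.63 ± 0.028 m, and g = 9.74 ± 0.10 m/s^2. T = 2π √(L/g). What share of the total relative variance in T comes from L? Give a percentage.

(δT/T)² = (½·δL/L)² + (−½·δg/g)²
  L term: (0.5×0.0172)² = 7.38e-05
  g term: (-0.5×0.0103)² = 2.64e-05
Total = 0.000100. Share from L = 7.38e-05/0.000100 = 0.737.

73.7%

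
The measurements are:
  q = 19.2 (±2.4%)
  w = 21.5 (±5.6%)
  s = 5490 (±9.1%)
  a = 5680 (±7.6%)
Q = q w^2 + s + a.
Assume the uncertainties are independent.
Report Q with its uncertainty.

Let p = q·w^2 = 8880. δp/p = √((1·δq/q)² + (2·δw/w)²) = √(0.000576 + 0.0125) = 0.115, so δp = 1020.
Q = p + s + a: δQ = √(δp² + δs² + δa²) = √(1.03e+06 + 2.5e+05 + 1.86e+05) = 1210
Q = 20000.

20000 ± 1210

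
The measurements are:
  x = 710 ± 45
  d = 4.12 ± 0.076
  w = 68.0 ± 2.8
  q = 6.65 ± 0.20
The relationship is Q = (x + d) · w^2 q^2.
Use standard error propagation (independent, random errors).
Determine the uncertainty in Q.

Let u = x + d = 714. δu = √(δx² + δd²) = √(2020 + 0.00578) = 45.0, so δu/u = 0.0630.
Q is then a monomial in u, w, q:
δQ/Q = √((δu/u)² + (2·δw/w)² + (2·δq/q)²) = √(0.00397 + 0.00678 + 0.00362) = 0.120
Q = 1.46e+08, so δQ = 0.120 × 1.46e+08 = 1.75e+07.

1.75e+07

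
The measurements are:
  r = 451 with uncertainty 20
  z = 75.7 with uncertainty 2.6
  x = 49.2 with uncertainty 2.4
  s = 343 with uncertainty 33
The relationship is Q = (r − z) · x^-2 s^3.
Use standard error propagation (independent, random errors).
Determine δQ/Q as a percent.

Let u = r − z = 375. δu = √(δr² + δz²) = √(400 + 6.76) = 20.2, so δu/u = 0.0537.
Q is then a monomial in u, x, s:
δQ/Q = √((δu/u)² + (-2·δx/x)² + (3·δs/s)²) = √(0.00289 + 0.00952 + 0.0833) = 0.309

30.9%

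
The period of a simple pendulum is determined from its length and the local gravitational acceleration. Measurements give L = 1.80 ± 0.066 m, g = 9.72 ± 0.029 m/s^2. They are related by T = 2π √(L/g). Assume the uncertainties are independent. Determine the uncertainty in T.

Since T is a product/quotient, work with relative uncertainties:
  (½·δL/L)² = (0.5×0.0367)² = 0.000336;  (−½·δg/g)² = (-0.5×0.00298)² = 2.23e-06
δT/T = √(0.000338) = 0.0184
T = 2.70 s, so δT = 0.0184 × 2.70 = 0.0497 s.

0.0497 s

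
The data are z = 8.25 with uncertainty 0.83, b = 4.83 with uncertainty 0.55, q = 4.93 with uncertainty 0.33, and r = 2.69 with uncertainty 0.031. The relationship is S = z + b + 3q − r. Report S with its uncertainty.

Each term contributes (cᵢ δxᵢ)² to (δS)²:
  (δz)² = 0.689;  (δb)² = 0.303;  (3·δq)² = 0.980;  (δr)² = 0.000961
δS = √(1.97) = 1.40
S = 25.2.

25.2 ± 1.40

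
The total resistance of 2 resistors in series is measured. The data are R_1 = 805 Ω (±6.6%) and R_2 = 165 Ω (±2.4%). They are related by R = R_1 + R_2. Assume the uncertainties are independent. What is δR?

For a sum/difference, combine absolute errors in quadrature:
  (δR_1)² = 2820;  (δR_2)² = 15.7
δR = √(2840) = 53.3 Ω

53.3 Ω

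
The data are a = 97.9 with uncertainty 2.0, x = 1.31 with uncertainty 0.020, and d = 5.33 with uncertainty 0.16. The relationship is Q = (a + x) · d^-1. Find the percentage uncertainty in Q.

3.62%

Let u = a + x = 99.2. δu = √(δa² + δx²) = √(4.00 + 0.000400) = 2.00, so δu/u = 0.0202.
Q is then a monomial in u, d:
δQ/Q = √((δu/u)² + (-1·δd/d)²) = √(0.000406 + 0.000901) = 0.0362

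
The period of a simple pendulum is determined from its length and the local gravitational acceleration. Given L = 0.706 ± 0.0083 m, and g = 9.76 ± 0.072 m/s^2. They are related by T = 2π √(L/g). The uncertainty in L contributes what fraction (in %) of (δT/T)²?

71.7%

(δT/T)² = (½·δL/L)² + (−½·δg/g)²
  L term: (0.5×0.0118)² = 3.46e-05
  g term: (-0.5×0.00738)² = 1.36e-05
Total = 4.82e-05. Share from L = 3.46e-05/4.82e-05 = 0.717.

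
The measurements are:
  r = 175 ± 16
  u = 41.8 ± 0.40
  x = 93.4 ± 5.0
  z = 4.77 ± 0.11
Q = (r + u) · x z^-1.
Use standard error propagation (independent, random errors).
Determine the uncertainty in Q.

399

Let w = r + u = 217. δw = √(δr² + δu²) = √(256 + 0.160) = 16.0, so δw/w = 0.0738.
Q is then a monomial in w, x, z:
δQ/Q = √((δw/w)² + (1·δx/x)² + (-1·δz/z)²) = √(0.00545 + 0.00287 + 0.000532) = 0.0941
Q = 4250, so δQ = 0.0941 × 4250 = 399.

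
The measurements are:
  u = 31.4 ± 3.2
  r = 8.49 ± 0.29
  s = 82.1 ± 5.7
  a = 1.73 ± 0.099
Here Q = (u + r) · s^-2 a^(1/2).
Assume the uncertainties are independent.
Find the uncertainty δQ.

Let w = u + r = 39.9. δw = √(δu² + δr²) = √(10.2 + 0.0841) = 3.21, so δw/w = 0.0805.
Q is then a monomial in w, s, a:
δQ/Q = √((δw/w)² + (-2·δs/s)² + (½·δa/a)²) = √(0.00649 + 0.0193 + 0.000819) = 0.163
Q = 0.00778, so δQ = 0.163 × 0.00778 = 0.00127.

0.00127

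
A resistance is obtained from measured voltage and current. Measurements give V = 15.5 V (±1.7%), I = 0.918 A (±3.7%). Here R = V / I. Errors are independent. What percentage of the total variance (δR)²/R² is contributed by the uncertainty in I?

82.6%

(δR/R)² = (1·δV/V)² + (-1·δI/I)²
  V term: (1×0.0170)² = 0.000289
  I term: (-1×0.0370)² = 0.00137
Total = 0.00166. Share from I = 0.00137/0.00166 = 0.826.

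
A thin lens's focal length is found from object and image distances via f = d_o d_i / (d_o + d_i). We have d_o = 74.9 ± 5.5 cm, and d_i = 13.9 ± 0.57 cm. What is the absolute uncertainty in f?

0.427 cm

∂f/∂d_o = (d_i/(d_o+d_i))² = 0.0245;  ∂f/∂d_i = (d_o/(d_o+d_i))² = 0.711
δf = √((∂f/∂d_o · δd_o)² + (∂f/∂d_i · δd_i)²) = √(0.0182 + 0.164) = 0.427 cm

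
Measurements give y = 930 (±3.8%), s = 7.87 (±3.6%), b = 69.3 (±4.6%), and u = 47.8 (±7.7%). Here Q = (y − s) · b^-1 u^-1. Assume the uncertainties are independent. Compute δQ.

Let w = y − s = 922. δw = √(δy² + δs²) = √(1250 + 0.0803) = 35.3, so δw/w = 0.0383.
Q is then a monomial in w, b, u:
δQ/Q = √((δw/w)² + (-1·δb/b)² + (-1·δu/u)²) = √(0.00147 + 0.00212 + 0.00593) = 0.0975
Q = 0.278, so δQ = 0.0975 × 0.278 = 0.0272.

0.0272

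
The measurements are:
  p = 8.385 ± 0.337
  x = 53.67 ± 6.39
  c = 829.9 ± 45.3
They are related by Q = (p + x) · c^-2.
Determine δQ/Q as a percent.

15.0%

Let u = p + x = 62.05. δu = √(δp² + δx²) = √(0.114 + 40.8) = 6.40, so δu/u = 0.103.
Q is then a monomial in u, c:
δQ/Q = √((δu/u)² + (-2·δc/c)²) = √(0.0106 + 0.0119) = 0.150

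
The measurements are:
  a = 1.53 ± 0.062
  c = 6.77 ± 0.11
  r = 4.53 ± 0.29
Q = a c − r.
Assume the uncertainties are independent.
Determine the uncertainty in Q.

0.537

Let p = a·c = 10.4. δp/p = √((1·δa/a)² + (1·δc/c)²) = √(0.00164 + 0.000264) = 0.0437, so δp = 0.452.
Q = p − r: δQ = √(δp² + δr²) = √(0.205 + 0.0841) = 0.537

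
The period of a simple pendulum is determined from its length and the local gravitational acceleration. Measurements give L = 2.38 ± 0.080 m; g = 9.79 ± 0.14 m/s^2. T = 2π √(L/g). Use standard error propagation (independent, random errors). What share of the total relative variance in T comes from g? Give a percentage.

15.3%

(δT/T)² = (½·δL/L)² + (−½·δg/g)²
  L term: (0.5×0.0336)² = 0.000282
  g term: (-0.5×0.0143)² = 5.11e-05
Total = 0.000334. Share from g = 5.11e-05/0.000334 = 0.153.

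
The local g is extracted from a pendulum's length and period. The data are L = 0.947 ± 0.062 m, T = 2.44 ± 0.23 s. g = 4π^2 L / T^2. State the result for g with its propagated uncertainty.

Products/powers → add relative errors in quadrature, weighted by exponent:
  (1·δL/L)² = (1×0.0655)² = 0.00429;  (-2·δT/T)² = (-2×0.0943)² = 0.0355
δg/g = √(0.0398) = 0.200
g = 6.28 m/s^2, so δg = 0.200 × 6.28 = 1.25 m/s^2.

6.28 ± 1.25 m/s^2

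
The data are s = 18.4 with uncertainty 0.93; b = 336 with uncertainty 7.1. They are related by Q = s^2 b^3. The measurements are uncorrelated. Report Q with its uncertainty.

Relative error in a monomial: (δQ/Q)² = Σ (nᵢ · δxᵢ/xᵢ)².
  (2·δs/s)² = (2×0.0505)² = 0.0102;  (3·δb/b)² = (3×0.0211)² = 0.00402
δQ/Q = √(0.0142) = 0.119
Q = 1.28e+10, so δQ = 0.119 × 1.28e+10 = 1.53e+09.

(1.28 ± 0.153) × 10^10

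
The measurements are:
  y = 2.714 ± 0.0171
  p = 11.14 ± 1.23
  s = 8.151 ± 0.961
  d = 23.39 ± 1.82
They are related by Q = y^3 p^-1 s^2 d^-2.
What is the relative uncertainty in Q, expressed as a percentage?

Products/powers → add relative errors in quadrature, weighted by exponent:
  (3·δy/y)² = (3×0.00630)² = 0.000357;  (-1·δp/p)² = (-1×0.110)² = 0.0122;  (2·δs/s)² = (2×0.118)² = 0.0556;  (-2·δd/d)² = (-2×0.0778)² = 0.0242
δQ/Q = √(0.0924) = 0.304

30.4%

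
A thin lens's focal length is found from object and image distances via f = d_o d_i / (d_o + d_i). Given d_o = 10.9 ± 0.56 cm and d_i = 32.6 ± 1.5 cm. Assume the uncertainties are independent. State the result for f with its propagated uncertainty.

8.17 ± 0.328 cm

∂f/∂d_o = (d_i/(d_o+d_i))² = 0.562;  ∂f/∂d_i = (d_o/(d_o+d_i))² = 0.0628
δf = √((∂f/∂d_o · δd_o)² + (∂f/∂d_i · δd_i)²) = √(0.0989 + 0.00887) = 0.328 cm
f = 8.17 cm.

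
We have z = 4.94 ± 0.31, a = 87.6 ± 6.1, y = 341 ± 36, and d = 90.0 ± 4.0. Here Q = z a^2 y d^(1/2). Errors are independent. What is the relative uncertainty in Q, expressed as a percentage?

For a monomial Q ∝ z, a^2, y, d^(1/2), fractional errors add in quadrature:
  (1·δz/z)² = (1×0.0628)² = 0.00394;  (2·δa/a)² = (2×0.0696)² = 0.0194;  (1·δy/y)² = (1×0.106)² = 0.0111;  (½·δd/d)² = (0.5×0.0444)² = 0.000494
δQ/Q = √(0.0350) = 0.187

18.7%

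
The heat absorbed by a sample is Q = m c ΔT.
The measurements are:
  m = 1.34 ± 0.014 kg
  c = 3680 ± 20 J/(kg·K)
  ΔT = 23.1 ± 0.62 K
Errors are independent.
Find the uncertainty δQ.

3340 J

Relative error in a monomial: (δQ/Q)² = Σ (nᵢ · δxᵢ/xᵢ)².
  (1·δm/m)² = (1×0.0104)² = 0.000109;  (1·δc/c)² = (1×0.00543)² = 2.95e-05;  (1·δΔT/ΔT)² = (1×0.0268)² = 0.000720
δQ/Q = √(0.000859) = 0.0293
Q = 1.14e+05 J, so δQ = 0.0293 × 1.14e+05 = 3340 J.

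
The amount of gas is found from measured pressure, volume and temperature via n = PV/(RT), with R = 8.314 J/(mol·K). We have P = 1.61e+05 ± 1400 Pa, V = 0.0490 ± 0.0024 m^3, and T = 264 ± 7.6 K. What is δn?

0.207 mol

n is a product of powers, so relative uncertainties combine in quadrature:
  (1·δP/P)² = (1×0.00870)² = 7.56e-05;  (1·δV/V)² = (1×0.0490)² = 0.00240;  (-1·δT/T)² = (-1×0.0288)² = 0.000829
δn/n = √(0.00330) = 0.0575
n = 3.59 mol, so δn = 0.0575 × 3.59 = 0.207 mol.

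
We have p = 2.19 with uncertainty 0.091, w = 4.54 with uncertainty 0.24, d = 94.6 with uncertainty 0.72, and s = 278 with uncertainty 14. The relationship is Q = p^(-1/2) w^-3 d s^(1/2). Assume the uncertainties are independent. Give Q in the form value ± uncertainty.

11.4 ± 1.85

Each factor contributes (exponent × relative error)² to (δQ/Q)²:
  (−½·δp/p)² = (-0.5×0.0416)² = 0.000432;  (-3·δw/w)² = (-3×0.0529)² = 0.0252;  (1·δd/d)² = (1×0.00761)² = 5.79e-05;  (½·δs/s)² = (0.5×0.0504)² = 0.000634
δQ/Q = √(0.0263) = 0.162
Q = 11.4, so δQ = 0.162 × 11.4 = 1.85.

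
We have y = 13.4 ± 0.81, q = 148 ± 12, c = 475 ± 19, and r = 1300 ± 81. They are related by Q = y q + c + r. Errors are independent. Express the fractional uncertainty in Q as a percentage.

Let p = y·q = 1980. δp/p = √((1·δy/y)² + (1·δq/q)²) = √(0.00365 + 0.00657) = 0.101, so δp = 201.
Q = p + c + r: δQ = √(δp² + δc² + δr²) = √(40200 + 361 + 6560) = 217
Q = 3760, so δQ/Q = 217/3760 = 0.0578.

5.78%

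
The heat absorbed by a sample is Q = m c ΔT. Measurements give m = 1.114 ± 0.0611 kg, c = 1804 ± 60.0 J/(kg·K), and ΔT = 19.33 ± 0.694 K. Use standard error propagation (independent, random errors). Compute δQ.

Products/powers → add relative errors in quadrature, weighted by exponent:
  (1·δm/m)² = (1×0.0548)² = 0.00301;  (1·δc/c)² = (1×0.0333)² = 0.00111;  (1·δΔT/ΔT)² = (1×0.0359)² = 0.00129
δQ/Q = √(0.00540) = 0.0735
Q = 38850 J, so δQ = 0.0735 × 38850 = 2860 J.

2860 J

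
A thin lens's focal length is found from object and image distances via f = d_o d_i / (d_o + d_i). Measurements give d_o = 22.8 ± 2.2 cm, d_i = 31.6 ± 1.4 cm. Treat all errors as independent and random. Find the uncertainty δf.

0.782 cm

∂f/∂d_o = (d_i/(d_o+d_i))² = 0.337;  ∂f/∂d_i = (d_o/(d_o+d_i))² = 0.176
δf = √((∂f/∂d_o · δd_o)² + (∂f/∂d_i · δd_i)²) = √(0.551 + 0.0605) = 0.782 cm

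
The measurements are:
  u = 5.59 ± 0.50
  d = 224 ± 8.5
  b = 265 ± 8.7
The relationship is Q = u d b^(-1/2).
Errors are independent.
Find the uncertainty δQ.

Relative error in a monomial: (δQ/Q)² = Σ (nᵢ · δxᵢ/xᵢ)².
  (1·δu/u)² = (1×0.0894)² = 0.00800;  (1·δd/d)² = (1×0.0379)² = 0.00144;  (−½·δb/b)² = (-0.5×0.0328)² = 0.000269
δQ/Q = √(0.00971) = 0.0985
Q = 76.9, so δQ = 0.0985 × 76.9 = 7.58.

7.58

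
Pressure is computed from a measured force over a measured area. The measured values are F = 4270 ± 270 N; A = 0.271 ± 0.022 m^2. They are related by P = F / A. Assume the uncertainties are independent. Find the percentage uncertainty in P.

For a monomial P ∝ F, A^-1, fractional errors add in quadrature:
  (1·δF/F)² = (1×0.0632)² = 0.00400;  (-1·δA/A)² = (-1×0.0812)² = 0.00659
δP/P = √(0.0106) = 0.103

10.3%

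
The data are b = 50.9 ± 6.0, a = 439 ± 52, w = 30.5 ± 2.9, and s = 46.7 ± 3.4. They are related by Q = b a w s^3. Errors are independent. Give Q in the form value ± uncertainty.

For a monomial Q ∝ b, a, w, s^3, fractional errors add in quadrature:
  (1·δb/b)² = (1×0.118)² = 0.0139;  (1·δa/a)² = (1×0.118)² = 0.0140;  (1·δw/w)² = (1×0.0951)² = 0.00904;  (3·δs/s)² = (3×0.0728)² = 0.0477
δQ/Q = √(0.0847) = 0.291
Q = 6.94e+10, so δQ = 0.291 × 6.94e+10 = 2.02e+10.

(6.94 ± 2.02) × 10^10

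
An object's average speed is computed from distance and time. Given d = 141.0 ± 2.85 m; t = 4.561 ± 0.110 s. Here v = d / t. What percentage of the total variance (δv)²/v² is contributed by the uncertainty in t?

(δv/v)² = (1·δd/d)² + (-1·δt/t)²
  d term: (1×0.0202)² = 0.000409
  t term: (-1×0.0241)² = 0.000582
Total = 0.000990. Share from t = 0.000582/0.000990 = 0.587.

58.7%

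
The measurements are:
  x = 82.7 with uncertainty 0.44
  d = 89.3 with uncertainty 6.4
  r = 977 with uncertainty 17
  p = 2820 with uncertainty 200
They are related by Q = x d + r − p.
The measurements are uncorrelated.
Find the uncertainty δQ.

567

Let w = x·d = 7390. δw/w = √((1·δx/x)² + (1·δd/d)²) = √(2.83e-05 + 0.00514) = 0.0719, so δw = 531.
Q = w + r − p: δQ = √(δw² + δr² + δp²) = √(2.82e+05 + 289 + 40000) = 567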